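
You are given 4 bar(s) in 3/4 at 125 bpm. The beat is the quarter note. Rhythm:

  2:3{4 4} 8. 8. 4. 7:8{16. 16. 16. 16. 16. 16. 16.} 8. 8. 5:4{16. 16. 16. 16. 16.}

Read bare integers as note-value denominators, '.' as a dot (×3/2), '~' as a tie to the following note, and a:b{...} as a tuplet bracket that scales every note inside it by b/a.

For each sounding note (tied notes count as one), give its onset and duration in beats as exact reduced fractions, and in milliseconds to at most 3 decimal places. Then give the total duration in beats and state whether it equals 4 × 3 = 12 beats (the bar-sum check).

1) 0.0ms=0b +720.0ms=3/2b
2) 720.0ms=3/2b +720.0ms=3/2b
3) 1440.0ms=3b +360.0ms=3/4b
4) 1800.0ms=15/4b +360.0ms=3/4b
5) 2160.0ms=9/2b +720.0ms=3/2b
6) 2880.0ms=6b +205.714ms=3/7b
7) 3085.714ms=45/7b +205.714ms=3/7b
8) 3291.429ms=48/7b +205.714ms=3/7b
9) 3497.143ms=51/7b +205.714ms=3/7b
10) 3702.857ms=54/7b +205.714ms=3/7b
11) 3908.571ms=57/7b +205.714ms=3/7b
12) 4114.286ms=60/7b +205.714ms=3/7b
13) 4320.0ms=9b +360.0ms=3/4b
14) 4680.0ms=39/4b +360.0ms=3/4b
15) 5040.0ms=21/2b +144.0ms=3/10b
16) 5184.0ms=54/5b +144.0ms=3/10b
17) 5328.0ms=111/10b +144.0ms=3/10b
18) 5472.0ms=57/5b +144.0ms=3/10b
19) 5616.0ms=117/10b +144.0ms=3/10b
Σ=12b of 12 (125bpm 3/4) — PASS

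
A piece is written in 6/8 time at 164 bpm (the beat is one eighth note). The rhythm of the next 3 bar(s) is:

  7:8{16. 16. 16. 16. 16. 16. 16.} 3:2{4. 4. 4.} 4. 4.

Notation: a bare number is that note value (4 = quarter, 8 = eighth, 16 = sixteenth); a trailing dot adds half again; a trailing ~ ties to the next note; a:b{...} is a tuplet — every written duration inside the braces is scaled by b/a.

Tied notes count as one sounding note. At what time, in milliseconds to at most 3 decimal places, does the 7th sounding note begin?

note 7 onset = 36/7b = 1881.533ms

1. 0.0ms @ 0 + 313.589ms (6/7)
2. 313.589ms @ 6/7 + 313.589ms (6/7)
3. 627.178ms @ 12/7 + 313.589ms (6/7)
4. 940.767ms @ 18/7 + 313.589ms (6/7)
5. 1254.355ms @ 24/7 + 313.589ms (6/7)
6. 1567.944ms @ 30/7 + 313.589ms (6/7)
7. 1881.533ms @ 36/7 + 313.589ms (6/7)
8. 2195.122ms @ 6 + 731.707ms (2)
9. 2926.829ms @ 8 + 731.707ms (2)
10. 3658.537ms @ 10 + 731.707ms (2)
11. 4390.244ms @ 12 + 1097.561ms (3)
12. 5487.805ms @ 15 + 1097.561ms (3)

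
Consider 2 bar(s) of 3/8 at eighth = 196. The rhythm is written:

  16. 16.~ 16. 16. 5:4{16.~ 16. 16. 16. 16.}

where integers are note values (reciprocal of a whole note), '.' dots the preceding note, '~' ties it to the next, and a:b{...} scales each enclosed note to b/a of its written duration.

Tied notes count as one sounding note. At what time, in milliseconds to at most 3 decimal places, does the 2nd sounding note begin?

1. 0.0ms @ 0 + 229.592ms (3/4)
2. 229.592ms @ 3/4 + 459.184ms (3/2)
3. 688.776ms @ 9/4 + 229.592ms (3/4)
4. 918.367ms @ 3 + 367.347ms (6/5)
5. 1285.714ms @ 21/5 + 183.673ms (3/5)
6. 1469.388ms @ 24/5 + 183.673ms (3/5)
7. 1653.061ms @ 27/5 + 183.673ms (3/5)

note 2 onset = 3/4b = 229.592ms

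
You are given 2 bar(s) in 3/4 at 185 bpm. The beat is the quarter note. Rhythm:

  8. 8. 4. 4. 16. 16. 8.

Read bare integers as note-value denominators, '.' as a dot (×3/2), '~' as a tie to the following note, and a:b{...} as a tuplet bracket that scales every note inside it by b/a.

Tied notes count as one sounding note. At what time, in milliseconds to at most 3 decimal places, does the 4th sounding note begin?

1. 0.0ms @ 0 + 243.243ms (3/4)
2. 243.243ms @ 3/4 + 243.243ms (3/4)
3. 486.486ms @ 3/2 + 486.486ms (3/2)
4. 972.973ms @ 3 + 486.486ms (3/2)
5. 1459.459ms @ 9/2 + 121.622ms (3/8)
6. 1581.081ms @ 39/8 + 121.622ms (3/8)
7. 1702.703ms @ 21/4 + 243.243ms (3/4)

note 4 onset = 3b = 972.973ms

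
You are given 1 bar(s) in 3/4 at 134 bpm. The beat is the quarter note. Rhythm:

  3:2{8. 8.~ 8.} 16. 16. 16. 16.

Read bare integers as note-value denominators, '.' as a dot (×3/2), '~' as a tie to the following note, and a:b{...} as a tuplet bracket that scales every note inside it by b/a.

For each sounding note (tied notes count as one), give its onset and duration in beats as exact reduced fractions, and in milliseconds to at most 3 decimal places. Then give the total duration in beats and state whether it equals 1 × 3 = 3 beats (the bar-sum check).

1) 0.0ms=0b +223.881ms=1/2b
2) 223.881ms=1/2b +447.761ms=1b
3) 671.642ms=3/2b +167.91ms=3/8b
4) 839.552ms=15/8b +167.91ms=3/8b
5) 1007.463ms=9/4b +167.91ms=3/8b
6) 1175.373ms=21/8b +167.91ms=3/8b
Σ=3b of 3 (134bpm 3/4) — PASS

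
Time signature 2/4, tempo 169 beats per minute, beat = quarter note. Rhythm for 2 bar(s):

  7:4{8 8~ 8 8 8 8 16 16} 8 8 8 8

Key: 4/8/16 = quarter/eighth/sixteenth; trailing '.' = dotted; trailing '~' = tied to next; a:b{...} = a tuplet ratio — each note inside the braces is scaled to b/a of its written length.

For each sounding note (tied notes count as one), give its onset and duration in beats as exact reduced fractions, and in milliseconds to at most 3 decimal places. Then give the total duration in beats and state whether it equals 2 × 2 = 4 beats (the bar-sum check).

1) 0.0ms=0b +101.437ms=2/7b
2) 101.437ms=2/7b +202.874ms=4/7b
3) 304.311ms=6/7b +101.437ms=2/7b
4) 405.748ms=8/7b +101.437ms=2/7b
5) 507.185ms=10/7b +101.437ms=2/7b
6) 608.622ms=12/7b +50.719ms=1/7b
7) 659.341ms=13/7b +50.719ms=1/7b
8) 710.059ms=2b +177.515ms=1/2b
9) 887.574ms=5/2b +177.515ms=1/2b
10) 1065.089ms=3b +177.515ms=1/2b
11) 1242.604ms=7/2b +177.515ms=1/2b
Σ=4b of 4 (169bpm 2/4) — PASS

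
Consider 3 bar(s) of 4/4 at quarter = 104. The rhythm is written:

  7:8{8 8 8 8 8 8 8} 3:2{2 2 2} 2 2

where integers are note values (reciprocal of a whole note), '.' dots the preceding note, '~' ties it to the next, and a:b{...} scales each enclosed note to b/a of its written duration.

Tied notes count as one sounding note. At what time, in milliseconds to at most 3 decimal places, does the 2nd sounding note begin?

1. 0.0ms @ 0 + 329.67ms (4/7)
2. 329.67ms @ 4/7 + 329.67ms (4/7)
3. 659.341ms @ 8/7 + 329.67ms (4/7)
4. 989.011ms @ 12/7 + 329.67ms (4/7)
5. 1318.681ms @ 16/7 + 329.67ms (4/7)
6. 1648.352ms @ 20/7 + 329.67ms (4/7)
7. 1978.022ms @ 24/7 + 329.67ms (4/7)
8. 2307.692ms @ 4 + 769.231ms (4/3)
9. 3076.923ms @ 16/3 + 769.231ms (4/3)
10. 3846.154ms @ 20/3 + 769.231ms (4/3)
11. 4615.385ms @ 8 + 1153.846ms (2)
12. 5769.231ms @ 10 + 1153.846ms (2)

note 2 onset = 4/7b = 329.67ms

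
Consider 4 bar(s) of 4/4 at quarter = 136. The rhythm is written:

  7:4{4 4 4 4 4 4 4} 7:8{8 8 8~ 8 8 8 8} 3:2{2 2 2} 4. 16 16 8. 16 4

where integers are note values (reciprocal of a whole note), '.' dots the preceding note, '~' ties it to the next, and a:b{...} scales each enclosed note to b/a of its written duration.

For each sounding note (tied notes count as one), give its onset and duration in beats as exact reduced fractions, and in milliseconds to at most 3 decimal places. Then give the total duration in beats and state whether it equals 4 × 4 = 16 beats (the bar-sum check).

1) 0.0ms=0b +252.101ms=4/7b
2) 252.101ms=4/7b +252.101ms=4/7b
3) 504.202ms=8/7b +252.101ms=4/7b
4) 756.303ms=12/7b +252.101ms=4/7b
5) 1008.403ms=16/7b +252.101ms=4/7b
6) 1260.504ms=20/7b +252.101ms=4/7b
7) 1512.605ms=24/7b +252.101ms=4/7b
8) 1764.706ms=4b +252.101ms=4/7b
9) 2016.807ms=32/7b +252.101ms=4/7b
10) 2268.908ms=36/7b +504.202ms=8/7b
11) 2773.109ms=44/7b +252.101ms=4/7b
12) 3025.21ms=48/7b +252.101ms=4/7b
13) 3277.311ms=52/7b +252.101ms=4/7b
14) 3529.412ms=8b +588.235ms=4/3b
15) 4117.647ms=28/3b +588.235ms=4/3b
16) 4705.882ms=32/3b +588.235ms=4/3b
17) 5294.118ms=12b +661.765ms=3/2b
18) 5955.882ms=27/2b +110.294ms=1/4b
19) 6066.176ms=55/4b +110.294ms=1/4b
20) 6176.471ms=14b +330.882ms=3/4b
21) 6507.353ms=59/4b +110.294ms=1/4b
22) 6617.647ms=15b +441.176ms=1b
Σ=16b of 16 (136bpm 4/4) — PASS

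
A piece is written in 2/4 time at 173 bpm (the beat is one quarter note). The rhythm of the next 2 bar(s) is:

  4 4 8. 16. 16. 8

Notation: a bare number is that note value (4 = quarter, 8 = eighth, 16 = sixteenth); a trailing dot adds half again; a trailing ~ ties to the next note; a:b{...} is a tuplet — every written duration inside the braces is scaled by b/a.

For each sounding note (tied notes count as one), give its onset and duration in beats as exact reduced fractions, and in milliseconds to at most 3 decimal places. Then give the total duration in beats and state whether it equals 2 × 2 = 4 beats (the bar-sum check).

1) 0.0ms=0b +346.821ms=1b
2) 346.821ms=1b +346.821ms=1b
3) 693.642ms=2b +260.116ms=3/4b
4) 953.757ms=11/4b +130.058ms=3/8b
5) 1083.815ms=25/8b +130.058ms=3/8b
6) 1213.873ms=7/2b +173.41ms=1/2b
Σ=4b of 4 (173bpm 2/4) — PASS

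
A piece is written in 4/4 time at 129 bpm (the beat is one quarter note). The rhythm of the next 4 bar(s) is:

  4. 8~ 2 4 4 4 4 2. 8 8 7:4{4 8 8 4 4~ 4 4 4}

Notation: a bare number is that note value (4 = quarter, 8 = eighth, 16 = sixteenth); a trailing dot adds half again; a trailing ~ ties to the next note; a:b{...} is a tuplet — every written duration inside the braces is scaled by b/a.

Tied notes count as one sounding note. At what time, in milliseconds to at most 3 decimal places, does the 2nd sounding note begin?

note 2 onset = 3/2b = 697.674ms

1. 0.0ms @ 0 + 697.674ms (3/2)
2. 697.674ms @ 3/2 + 1162.791ms (5/2)
3. 1860.465ms @ 4 + 465.116ms (1)
4. 2325.581ms @ 5 + 465.116ms (1)
5. 2790.698ms @ 6 + 465.116ms (1)
6. 3255.814ms @ 7 + 465.116ms (1)
7. 3720.93ms @ 8 + 1395.349ms (3)
8. 5116.279ms @ 11 + 232.558ms (1/2)
9. 5348.837ms @ 23/2 + 232.558ms (1/2)
10. 5581.395ms @ 12 + 265.781ms (4/7)
11. 5847.176ms @ 88/7 + 132.89ms (2/7)
12. 5980.066ms @ 90/7 + 132.89ms (2/7)
13. 6112.957ms @ 92/7 + 265.781ms (4/7)
14. 6378.738ms @ 96/7 + 531.561ms (8/7)
15. 6910.299ms @ 104/7 + 265.781ms (4/7)
16. 7176.08ms @ 108/7 + 265.781ms (4/7)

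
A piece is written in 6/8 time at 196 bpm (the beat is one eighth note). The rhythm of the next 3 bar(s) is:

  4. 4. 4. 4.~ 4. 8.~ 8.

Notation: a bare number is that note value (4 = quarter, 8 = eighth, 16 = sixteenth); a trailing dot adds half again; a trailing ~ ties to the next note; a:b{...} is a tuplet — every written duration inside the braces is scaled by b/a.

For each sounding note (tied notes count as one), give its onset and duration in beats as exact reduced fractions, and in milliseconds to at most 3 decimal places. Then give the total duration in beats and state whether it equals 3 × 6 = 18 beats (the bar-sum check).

1) 0.0ms=0b +918.367ms=3b
2) 918.367ms=3b +918.367ms=3b
3) 1836.735ms=6b +918.367ms=3b
4) 2755.102ms=9b +1836.735ms=6b
5) 4591.837ms=15b +918.367ms=3b
Σ=18b of 18 (196bpm 6/8) — PASS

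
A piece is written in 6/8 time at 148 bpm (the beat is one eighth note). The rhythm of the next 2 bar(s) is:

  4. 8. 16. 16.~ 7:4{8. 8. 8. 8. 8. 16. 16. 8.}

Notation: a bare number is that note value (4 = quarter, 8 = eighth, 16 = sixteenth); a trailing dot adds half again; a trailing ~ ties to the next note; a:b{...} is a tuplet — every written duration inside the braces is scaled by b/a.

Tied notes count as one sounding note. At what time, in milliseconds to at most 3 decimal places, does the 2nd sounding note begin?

1. 0.0ms @ 0 + 1216.216ms (3)
2. 1216.216ms @ 3 + 608.108ms (3/2)
3. 1824.324ms @ 9/2 + 304.054ms (3/4)
4. 2128.378ms @ 21/4 + 651.544ms (45/28)
5. 2779.923ms @ 48/7 + 347.49ms (6/7)
6. 3127.413ms @ 54/7 + 347.49ms (6/7)
7. 3474.903ms @ 60/7 + 347.49ms (6/7)
8. 3822.394ms @ 66/7 + 347.49ms (6/7)
9. 4169.884ms @ 72/7 + 173.745ms (3/7)
10. 4343.629ms @ 75/7 + 173.745ms (3/7)
11. 4517.375ms @ 78/7 + 347.49ms (6/7)

note 2 onset = 3b = 1216.216ms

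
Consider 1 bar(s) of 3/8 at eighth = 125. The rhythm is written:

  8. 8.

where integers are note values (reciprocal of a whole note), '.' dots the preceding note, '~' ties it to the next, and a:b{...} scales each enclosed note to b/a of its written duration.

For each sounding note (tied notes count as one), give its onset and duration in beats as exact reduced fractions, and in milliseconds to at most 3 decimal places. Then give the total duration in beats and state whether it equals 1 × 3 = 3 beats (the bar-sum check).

1) 0.0ms=0b +720.0ms=3/2b
2) 720.0ms=3/2b +720.0ms=3/2b
Σ=3b of 3 (125bpm 3/8) — PASS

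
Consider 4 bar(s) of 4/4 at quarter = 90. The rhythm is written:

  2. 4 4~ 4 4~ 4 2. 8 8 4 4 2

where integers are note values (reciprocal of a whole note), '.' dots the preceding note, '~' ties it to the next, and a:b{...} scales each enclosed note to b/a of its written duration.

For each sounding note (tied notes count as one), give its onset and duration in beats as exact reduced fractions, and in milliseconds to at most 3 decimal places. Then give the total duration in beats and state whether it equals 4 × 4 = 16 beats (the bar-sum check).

1) 0.0ms=0b +2000.0ms=3b
2) 2000.0ms=3b +666.667ms=1b
3) 2666.667ms=4b +1333.333ms=2b
4) 4000.0ms=6b +1333.333ms=2b
5) 5333.333ms=8b +2000.0ms=3b
6) 7333.333ms=11b +333.333ms=1/2b
7) 7666.667ms=23/2b +333.333ms=1/2b
8) 8000.0ms=12b +666.667ms=1b
9) 8666.667ms=13b +666.667ms=1b
10) 9333.333ms=14b +1333.333ms=2b
Σ=16b of 16 (90bpm 4/4) — PASS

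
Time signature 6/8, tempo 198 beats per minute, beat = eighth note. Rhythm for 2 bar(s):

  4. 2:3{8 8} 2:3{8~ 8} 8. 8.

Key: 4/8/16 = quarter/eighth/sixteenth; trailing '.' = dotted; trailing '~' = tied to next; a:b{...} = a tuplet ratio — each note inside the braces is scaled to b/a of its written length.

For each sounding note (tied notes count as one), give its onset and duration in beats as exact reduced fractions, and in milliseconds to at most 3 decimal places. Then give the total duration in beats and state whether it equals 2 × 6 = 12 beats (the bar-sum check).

1) 0.0ms=0b +909.091ms=3b
2) 909.091ms=3b +454.545ms=3/2b
3) 1363.636ms=9/2b +454.545ms=3/2b
4) 1818.182ms=6b +909.091ms=3b
5) 2727.273ms=9b +454.545ms=3/2b
6) 3181.818ms=21/2b +454.545ms=3/2b
Σ=12b of 12 (198bpm 6/8) — PASS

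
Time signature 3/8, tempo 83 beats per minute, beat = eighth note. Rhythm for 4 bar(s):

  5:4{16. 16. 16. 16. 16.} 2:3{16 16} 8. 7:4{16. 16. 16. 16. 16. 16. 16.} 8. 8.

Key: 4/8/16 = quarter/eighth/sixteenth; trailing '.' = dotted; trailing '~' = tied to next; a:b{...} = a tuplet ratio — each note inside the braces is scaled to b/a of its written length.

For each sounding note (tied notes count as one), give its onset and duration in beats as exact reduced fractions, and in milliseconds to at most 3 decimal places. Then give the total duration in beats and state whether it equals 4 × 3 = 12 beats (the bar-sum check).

1) 0.0ms=0b +433.735ms=3/5b
2) 433.735ms=3/5b +433.735ms=3/5b
3) 867.47ms=6/5b +433.735ms=3/5b
4) 1301.205ms=9/5b +433.735ms=3/5b
5) 1734.94ms=12/5b +433.735ms=3/5b
6) 2168.675ms=3b +542.169ms=3/4b
7) 2710.843ms=15/4b +542.169ms=3/4b
8) 3253.012ms=9/2b +1084.337ms=3/2b
9) 4337.349ms=6b +309.811ms=3/7b
10) 4647.16ms=45/7b +309.811ms=3/7b
11) 4956.971ms=48/7b +309.811ms=3/7b
12) 5266.781ms=51/7b +309.811ms=3/7b
13) 5576.592ms=54/7b +309.811ms=3/7b
14) 5886.403ms=57/7b +309.811ms=3/7b
15) 6196.213ms=60/7b +309.811ms=3/7b
16) 6506.024ms=9b +1084.337ms=3/2b
17) 7590.361ms=21/2b +1084.337ms=3/2b
Σ=12b of 12 (83bpm 3/8) — PASS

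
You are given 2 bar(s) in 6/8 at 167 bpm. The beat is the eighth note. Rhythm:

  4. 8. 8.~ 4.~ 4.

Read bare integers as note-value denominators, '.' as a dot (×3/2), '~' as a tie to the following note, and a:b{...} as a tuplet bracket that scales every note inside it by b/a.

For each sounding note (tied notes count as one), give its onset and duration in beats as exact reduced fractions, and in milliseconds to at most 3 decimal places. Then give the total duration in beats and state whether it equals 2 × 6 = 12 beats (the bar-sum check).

1) 0.0ms=0b +1077.844ms=3b
2) 1077.844ms=3b +538.922ms=3/2b
3) 1616.766ms=9/2b +2694.611ms=15/2b
Σ=12b of 12 (167bpm 6/8) — PASS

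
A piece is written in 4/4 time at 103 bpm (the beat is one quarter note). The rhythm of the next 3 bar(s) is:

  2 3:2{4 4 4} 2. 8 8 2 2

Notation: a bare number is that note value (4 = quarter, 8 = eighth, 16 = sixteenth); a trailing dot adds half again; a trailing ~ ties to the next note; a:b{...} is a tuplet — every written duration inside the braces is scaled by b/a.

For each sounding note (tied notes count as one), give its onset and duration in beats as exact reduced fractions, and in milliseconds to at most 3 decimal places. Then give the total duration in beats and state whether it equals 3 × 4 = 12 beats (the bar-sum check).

1) 0.0ms=0b +1165.049ms=2b
2) 1165.049ms=2b +388.35ms=2/3b
3) 1553.398ms=8/3b +388.35ms=2/3b
4) 1941.748ms=10/3b +388.35ms=2/3b
5) 2330.097ms=4b +1747.573ms=3b
6) 4077.67ms=7b +291.262ms=1/2b
7) 4368.932ms=15/2b +291.262ms=1/2b
8) 4660.194ms=8b +1165.049ms=2b
9) 5825.243ms=10b +1165.049ms=2b
Σ=12b of 12 (103bpm 4/4) — PASS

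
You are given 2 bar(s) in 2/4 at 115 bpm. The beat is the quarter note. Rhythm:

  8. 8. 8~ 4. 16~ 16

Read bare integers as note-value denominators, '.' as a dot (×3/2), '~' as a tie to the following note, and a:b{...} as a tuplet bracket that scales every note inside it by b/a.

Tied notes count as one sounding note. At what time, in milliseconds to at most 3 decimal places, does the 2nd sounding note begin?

1. 0.0ms @ 0 + 391.304ms (3/4)
2. 391.304ms @ 3/4 + 391.304ms (3/4)
3. 782.609ms @ 3/2 + 1043.478ms (2)
4. 1826.087ms @ 7/2 + 260.87ms (1/2)

note 2 onset = 3/4b = 391.304ms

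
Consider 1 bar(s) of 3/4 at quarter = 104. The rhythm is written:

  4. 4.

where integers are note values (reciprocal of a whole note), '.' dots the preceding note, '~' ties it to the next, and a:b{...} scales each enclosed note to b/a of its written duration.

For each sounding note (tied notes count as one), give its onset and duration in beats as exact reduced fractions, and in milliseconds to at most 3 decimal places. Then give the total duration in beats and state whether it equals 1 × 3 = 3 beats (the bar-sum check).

1) 0.0ms=0b +865.385ms=3/2b
2) 865.385ms=3/2b +865.385ms=3/2b
Σ=3b of 3 (104bpm 3/4) — PASS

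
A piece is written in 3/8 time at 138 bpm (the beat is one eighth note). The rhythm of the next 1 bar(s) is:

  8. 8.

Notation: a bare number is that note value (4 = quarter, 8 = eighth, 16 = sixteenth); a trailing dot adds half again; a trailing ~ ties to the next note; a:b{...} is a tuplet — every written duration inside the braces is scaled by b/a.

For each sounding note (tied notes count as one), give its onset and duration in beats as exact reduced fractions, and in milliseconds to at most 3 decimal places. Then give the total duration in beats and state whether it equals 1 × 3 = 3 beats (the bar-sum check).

1) 0.0ms=0b +652.174ms=3/2b
2) 652.174ms=3/2b +652.174ms=3/2b
Σ=3b of 3 (138bpm 3/8) — PASS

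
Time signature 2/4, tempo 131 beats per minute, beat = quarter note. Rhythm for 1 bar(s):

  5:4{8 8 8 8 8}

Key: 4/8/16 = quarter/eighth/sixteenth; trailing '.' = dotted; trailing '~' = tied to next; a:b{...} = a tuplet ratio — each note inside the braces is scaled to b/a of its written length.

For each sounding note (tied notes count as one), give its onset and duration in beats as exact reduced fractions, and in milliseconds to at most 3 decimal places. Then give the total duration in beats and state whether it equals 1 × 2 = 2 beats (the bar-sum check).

1) 0.0ms=0b +183.206ms=2/5b
2) 183.206ms=2/5b +183.206ms=2/5b
3) 366.412ms=4/5b +183.206ms=2/5b
4) 549.618ms=6/5b +183.206ms=2/5b
5) 732.824ms=8/5b +183.206ms=2/5b
Σ=2b of 2 (131bpm 2/4) — PASS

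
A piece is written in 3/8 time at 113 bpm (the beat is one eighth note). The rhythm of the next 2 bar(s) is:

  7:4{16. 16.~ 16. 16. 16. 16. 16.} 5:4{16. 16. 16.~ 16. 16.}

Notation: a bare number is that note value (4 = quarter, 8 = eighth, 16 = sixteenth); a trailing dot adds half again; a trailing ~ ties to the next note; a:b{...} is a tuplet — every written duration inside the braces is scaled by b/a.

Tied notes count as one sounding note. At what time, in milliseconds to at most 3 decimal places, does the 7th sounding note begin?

1. 0.0ms @ 0 + 227.56ms (3/7)
2. 227.56ms @ 3/7 + 455.12ms (6/7)
3. 682.68ms @ 9/7 + 227.56ms (3/7)
4. 910.24ms @ 12/7 + 227.56ms (3/7)
5. 1137.8ms @ 15/7 + 227.56ms (3/7)
6. 1365.36ms @ 18/7 + 227.56ms (3/7)
7. 1592.92ms @ 3 + 318.584ms (3/5)
8. 1911.504ms @ 18/5 + 318.584ms (3/5)
9. 2230.088ms @ 21/5 + 637.168ms (6/5)
10. 2867.257ms @ 27/5 + 318.584ms (3/5)

note 7 onset = 3b = 1592.92ms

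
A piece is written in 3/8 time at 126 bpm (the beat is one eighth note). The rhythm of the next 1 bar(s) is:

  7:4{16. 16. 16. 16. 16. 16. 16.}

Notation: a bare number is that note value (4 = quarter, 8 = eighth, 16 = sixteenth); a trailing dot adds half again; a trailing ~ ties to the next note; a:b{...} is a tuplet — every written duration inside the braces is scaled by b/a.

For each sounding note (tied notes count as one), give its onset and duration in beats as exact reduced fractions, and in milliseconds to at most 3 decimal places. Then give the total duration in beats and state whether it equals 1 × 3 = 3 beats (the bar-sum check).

1) 0.0ms=0b +204.082ms=3/7b
2) 204.082ms=3/7b +204.082ms=3/7b
3) 408.163ms=6/7b +204.082ms=3/7b
4) 612.245ms=9/7b +204.082ms=3/7b
5) 816.327ms=12/7b +204.082ms=3/7b
6) 1020.408ms=15/7b +204.082ms=3/7b
7) 1224.49ms=18/7b +204.082ms=3/7b
Σ=3b of 3 (126bpm 3/8) — PASS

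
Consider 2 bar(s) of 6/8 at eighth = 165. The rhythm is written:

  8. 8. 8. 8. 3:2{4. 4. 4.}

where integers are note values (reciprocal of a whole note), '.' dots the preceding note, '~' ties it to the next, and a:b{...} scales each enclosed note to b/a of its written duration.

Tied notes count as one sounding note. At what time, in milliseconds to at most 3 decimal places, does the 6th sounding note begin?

note 6 onset = 8b = 2909.091ms

1. 0.0ms @ 0 + 545.455ms (3/2)
2. 545.455ms @ 3/2 + 545.455ms (3/2)
3. 1090.909ms @ 3 + 545.455ms (3/2)
4. 1636.364ms @ 9/2 + 545.455ms (3/2)
5. 2181.818ms @ 6 + 727.273ms (2)
6. 2909.091ms @ 8 + 727.273ms (2)
7. 3636.364ms @ 10 + 727.273ms (2)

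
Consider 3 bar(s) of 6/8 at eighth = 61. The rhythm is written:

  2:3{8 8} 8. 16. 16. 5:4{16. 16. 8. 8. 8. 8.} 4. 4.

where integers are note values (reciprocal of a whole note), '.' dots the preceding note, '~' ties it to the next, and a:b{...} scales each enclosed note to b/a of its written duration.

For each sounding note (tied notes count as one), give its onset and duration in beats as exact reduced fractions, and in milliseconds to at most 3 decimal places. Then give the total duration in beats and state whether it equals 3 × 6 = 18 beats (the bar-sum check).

1) 0.0ms=0b +1475.41ms=3/2b
2) 1475.41ms=3/2b +1475.41ms=3/2b
3) 2950.82ms=3b +1475.41ms=3/2b
4) 4426.23ms=9/2b +737.705ms=3/4b
5) 5163.934ms=21/4b +737.705ms=3/4b
6) 5901.639ms=6b +590.164ms=3/5b
7) 6491.803ms=33/5b +590.164ms=3/5b
8) 7081.967ms=36/5b +1180.328ms=6/5b
9) 8262.295ms=42/5b +1180.328ms=6/5b
10) 9442.623ms=48/5b +1180.328ms=6/5b
11) 10622.951ms=54/5b +1180.328ms=6/5b
12) 11803.279ms=12b +2950.82ms=3b
13) 14754.098ms=15b +2950.82ms=3b
Σ=18b of 18 (61bpm 6/8) — PASS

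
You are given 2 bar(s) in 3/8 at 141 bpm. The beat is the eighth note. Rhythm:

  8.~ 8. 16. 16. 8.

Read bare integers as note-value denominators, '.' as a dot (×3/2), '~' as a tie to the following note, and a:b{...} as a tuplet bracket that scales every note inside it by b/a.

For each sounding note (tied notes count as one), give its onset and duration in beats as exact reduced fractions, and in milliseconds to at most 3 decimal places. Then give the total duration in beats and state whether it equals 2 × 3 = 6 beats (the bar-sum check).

1) 0.0ms=0b +1276.596ms=3b
2) 1276.596ms=3b +319.149ms=3/4b
3) 1595.745ms=15/4b +319.149ms=3/4b
4) 1914.894ms=9/2b +638.298ms=3/2b
Σ=6b of 6 (141bpm 3/8) — PASS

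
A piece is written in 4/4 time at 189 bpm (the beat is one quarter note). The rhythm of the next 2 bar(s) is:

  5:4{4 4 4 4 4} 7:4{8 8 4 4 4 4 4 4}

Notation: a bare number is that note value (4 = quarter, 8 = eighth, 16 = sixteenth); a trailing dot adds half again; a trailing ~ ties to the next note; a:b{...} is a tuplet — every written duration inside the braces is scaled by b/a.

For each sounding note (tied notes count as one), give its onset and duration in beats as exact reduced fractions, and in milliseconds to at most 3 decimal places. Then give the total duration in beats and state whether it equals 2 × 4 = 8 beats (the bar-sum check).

1) 0.0ms=0b +253.968ms=4/5b
2) 253.968ms=4/5b +253.968ms=4/5b
3) 507.937ms=8/5b +253.968ms=4/5b
4) 761.905ms=12/5b +253.968ms=4/5b
5) 1015.873ms=16/5b +253.968ms=4/5b
6) 1269.841ms=4b +90.703ms=2/7b
7) 1360.544ms=30/7b +90.703ms=2/7b
8) 1451.247ms=32/7b +181.406ms=4/7b
9) 1632.653ms=36/7b +181.406ms=4/7b
10) 1814.059ms=40/7b +181.406ms=4/7b
11) 1995.465ms=44/7b +181.406ms=4/7b
12) 2176.871ms=48/7b +181.406ms=4/7b
13) 2358.277ms=52/7b +181.406ms=4/7b
Σ=8b of 8 (189bpm 4/4) — PASS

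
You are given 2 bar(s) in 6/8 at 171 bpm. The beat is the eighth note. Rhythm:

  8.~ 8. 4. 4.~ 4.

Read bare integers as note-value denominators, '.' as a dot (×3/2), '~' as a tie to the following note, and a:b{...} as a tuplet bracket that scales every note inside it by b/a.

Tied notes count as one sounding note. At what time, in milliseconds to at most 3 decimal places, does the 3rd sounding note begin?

1. 0.0ms @ 0 + 1052.632ms (3)
2. 1052.632ms @ 3 + 1052.632ms (3)
3. 2105.263ms @ 6 + 2105.263ms (6)

note 3 onset = 6b = 2105.263ms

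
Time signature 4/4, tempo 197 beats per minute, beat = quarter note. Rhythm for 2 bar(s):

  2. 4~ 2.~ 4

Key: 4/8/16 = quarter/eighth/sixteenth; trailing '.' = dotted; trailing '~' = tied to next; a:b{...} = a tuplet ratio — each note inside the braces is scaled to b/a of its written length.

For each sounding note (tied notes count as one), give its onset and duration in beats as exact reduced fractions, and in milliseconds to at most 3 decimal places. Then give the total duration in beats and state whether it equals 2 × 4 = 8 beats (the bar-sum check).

1) 0.0ms=0b +913.706ms=3b
2) 913.706ms=3b +1522.843ms=5b
Σ=8b of 8 (197bpm 4/4) — PASS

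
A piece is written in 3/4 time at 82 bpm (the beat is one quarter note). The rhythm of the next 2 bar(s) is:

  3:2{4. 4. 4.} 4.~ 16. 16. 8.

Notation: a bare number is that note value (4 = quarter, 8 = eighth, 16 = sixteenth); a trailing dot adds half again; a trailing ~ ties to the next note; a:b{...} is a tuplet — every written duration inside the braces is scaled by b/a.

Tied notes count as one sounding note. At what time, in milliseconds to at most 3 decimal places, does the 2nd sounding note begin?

1. 0.0ms @ 0 + 731.707ms (1)
2. 731.707ms @ 1 + 731.707ms (1)
3. 1463.415ms @ 2 + 731.707ms (1)
4. 2195.122ms @ 3 + 1371.951ms (15/8)
5. 3567.073ms @ 39/8 + 274.39ms (3/8)
6. 3841.463ms @ 21/4 + 548.78ms (3/4)

note 2 onset = 1b = 731.707ms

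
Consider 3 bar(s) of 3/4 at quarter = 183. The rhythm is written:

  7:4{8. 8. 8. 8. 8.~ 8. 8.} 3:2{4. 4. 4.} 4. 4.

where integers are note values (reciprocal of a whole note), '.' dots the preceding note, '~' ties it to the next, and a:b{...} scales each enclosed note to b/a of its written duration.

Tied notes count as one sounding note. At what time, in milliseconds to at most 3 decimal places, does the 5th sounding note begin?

1. 0.0ms @ 0 + 140.515ms (3/7)
2. 140.515ms @ 3/7 + 140.515ms (3/7)
3. 281.03ms @ 6/7 + 140.515ms (3/7)
4. 421.546ms @ 9/7 + 140.515ms (3/7)
5. 562.061ms @ 12/7 + 281.03ms (6/7)
6. 843.091ms @ 18/7 + 140.515ms (3/7)
7. 983.607ms @ 3 + 327.869ms (1)
8. 1311.475ms @ 4 + 327.869ms (1)
9. 1639.344ms @ 5 + 327.869ms (1)
10. 1967.213ms @ 6 + 491.803ms (3/2)
11. 2459.016ms @ 15/2 + 491.803ms (3/2)

note 5 onset = 12/7b = 562.061ms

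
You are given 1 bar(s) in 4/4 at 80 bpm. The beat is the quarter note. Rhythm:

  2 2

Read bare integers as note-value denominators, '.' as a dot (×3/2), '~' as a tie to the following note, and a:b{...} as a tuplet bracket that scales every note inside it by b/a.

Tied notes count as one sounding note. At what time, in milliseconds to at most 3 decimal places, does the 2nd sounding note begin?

note 2 onset = 2b = 1500.0ms

1. 0.0ms @ 0 + 1500.0ms (2)
2. 1500.0ms @ 2 + 1500.0ms (2)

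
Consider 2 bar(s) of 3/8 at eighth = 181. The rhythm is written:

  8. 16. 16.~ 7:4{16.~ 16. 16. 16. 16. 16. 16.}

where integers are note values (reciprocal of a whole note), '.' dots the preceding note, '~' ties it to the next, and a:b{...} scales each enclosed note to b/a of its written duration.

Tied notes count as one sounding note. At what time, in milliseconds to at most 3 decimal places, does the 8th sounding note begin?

note 8 onset = 39/7b = 1846.882ms

1. 0.0ms @ 0 + 497.238ms (3/2)
2. 497.238ms @ 3/2 + 248.619ms (3/4)
3. 745.856ms @ 9/4 + 532.755ms (45/28)
4. 1278.611ms @ 27/7 + 142.068ms (3/7)
5. 1420.679ms @ 30/7 + 142.068ms (3/7)
6. 1562.747ms @ 33/7 + 142.068ms (3/7)
7. 1704.815ms @ 36/7 + 142.068ms (3/7)
8. 1846.882ms @ 39/7 + 142.068ms (3/7)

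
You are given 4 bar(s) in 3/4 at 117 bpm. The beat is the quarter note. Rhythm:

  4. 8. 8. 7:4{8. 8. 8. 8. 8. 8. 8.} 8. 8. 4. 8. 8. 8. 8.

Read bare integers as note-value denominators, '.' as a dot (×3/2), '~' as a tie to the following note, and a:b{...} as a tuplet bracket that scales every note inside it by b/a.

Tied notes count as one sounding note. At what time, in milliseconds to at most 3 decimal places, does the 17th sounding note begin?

note 17 onset = 45/4b = 5769.231ms

1. 0.0ms @ 0 + 769.231ms (3/2)
2. 769.231ms @ 3/2 + 384.615ms (3/4)
3. 1153.846ms @ 9/4 + 384.615ms (3/4)
4. 1538.462ms @ 3 + 219.78ms (3/7)
5. 1758.242ms @ 24/7 + 219.78ms (3/7)
6. 1978.022ms @ 27/7 + 219.78ms (3/7)
7. 2197.802ms @ 30/7 + 219.78ms (3/7)
8. 2417.582ms @ 33/7 + 219.78ms (3/7)
9. 2637.363ms @ 36/7 + 219.78ms (3/7)
10. 2857.143ms @ 39/7 + 219.78ms (3/7)
11. 3076.923ms @ 6 + 384.615ms (3/4)
12. 3461.538ms @ 27/4 + 384.615ms (3/4)
13. 3846.154ms @ 15/2 + 769.231ms (3/2)
14. 4615.385ms @ 9 + 384.615ms (3/4)
15. 5000.0ms @ 39/4 + 384.615ms (3/4)
16. 5384.615ms @ 21/2 + 384.615ms (3/4)
17. 5769.231ms @ 45/4 + 384.615ms (3/4)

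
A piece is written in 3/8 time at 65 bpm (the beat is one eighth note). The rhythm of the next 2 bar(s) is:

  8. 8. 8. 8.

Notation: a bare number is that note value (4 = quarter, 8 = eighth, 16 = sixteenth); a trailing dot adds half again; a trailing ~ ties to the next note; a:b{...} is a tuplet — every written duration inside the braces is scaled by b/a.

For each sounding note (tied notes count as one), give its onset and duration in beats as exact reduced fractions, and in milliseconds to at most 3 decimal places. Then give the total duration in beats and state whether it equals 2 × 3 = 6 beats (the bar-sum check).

1) 0.0ms=0b +1384.615ms=3/2b
2) 1384.615ms=3/2b +1384.615ms=3/2b
3) 2769.231ms=3b +1384.615ms=3/2b
4) 4153.846ms=9/2b +1384.615ms=3/2b
Σ=6b of 6 (65bpm 3/8) — PASS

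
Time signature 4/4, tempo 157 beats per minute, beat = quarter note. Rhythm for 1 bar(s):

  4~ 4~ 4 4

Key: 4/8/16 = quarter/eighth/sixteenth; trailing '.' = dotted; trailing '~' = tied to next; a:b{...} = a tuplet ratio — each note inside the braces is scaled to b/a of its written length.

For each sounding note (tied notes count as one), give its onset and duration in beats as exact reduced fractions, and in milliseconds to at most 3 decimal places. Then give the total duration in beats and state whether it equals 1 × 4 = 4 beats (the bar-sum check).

1) 0.0ms=0b +1146.497ms=3b
2) 1146.497ms=3b +382.166ms=1b
Σ=4b of 4 (157bpm 4/4) — PASS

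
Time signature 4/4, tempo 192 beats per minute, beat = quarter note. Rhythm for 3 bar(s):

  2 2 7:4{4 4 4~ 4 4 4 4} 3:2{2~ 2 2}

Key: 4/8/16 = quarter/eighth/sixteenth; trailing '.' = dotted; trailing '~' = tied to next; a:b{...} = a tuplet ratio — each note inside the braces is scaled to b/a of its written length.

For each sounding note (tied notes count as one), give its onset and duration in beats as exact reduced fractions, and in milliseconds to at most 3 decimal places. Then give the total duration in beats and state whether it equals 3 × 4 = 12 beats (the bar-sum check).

1) 0.0ms=0b +625.0ms=2b
2) 625.0ms=2b +625.0ms=2b
3) 1250.0ms=4b +178.571ms=4/7b
4) 1428.571ms=32/7b +178.571ms=4/7b
5) 1607.143ms=36/7b +357.143ms=8/7b
6) 1964.286ms=44/7b +178.571ms=4/7b
7) 2142.857ms=48/7b +178.571ms=4/7b
8) 2321.429ms=52/7b +178.571ms=4/7b
9) 2500.0ms=8b +833.333ms=8/3b
10) 3333.333ms=32/3b +416.667ms=4/3b
Σ=12b of 12 (192bpm 4/4) — PASS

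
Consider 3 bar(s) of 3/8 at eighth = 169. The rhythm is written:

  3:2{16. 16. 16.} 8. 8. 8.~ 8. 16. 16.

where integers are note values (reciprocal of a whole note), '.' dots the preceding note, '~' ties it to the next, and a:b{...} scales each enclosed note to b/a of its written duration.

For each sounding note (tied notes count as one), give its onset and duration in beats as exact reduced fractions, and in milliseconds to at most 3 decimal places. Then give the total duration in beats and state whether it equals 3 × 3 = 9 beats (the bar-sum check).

1) 0.0ms=0b +177.515ms=1/2b
2) 177.515ms=1/2b +177.515ms=1/2b
3) 355.03ms=1b +177.515ms=1/2b
4) 532.544ms=3/2b +532.544ms=3/2b
5) 1065.089ms=3b +532.544ms=3/2b
6) 1597.633ms=9/2b +1065.089ms=3b
7) 2662.722ms=15/2b +266.272ms=3/4b
8) 2928.994ms=33/4b +266.272ms=3/4b
Σ=9b of 9 (169bpm 3/8) — PASS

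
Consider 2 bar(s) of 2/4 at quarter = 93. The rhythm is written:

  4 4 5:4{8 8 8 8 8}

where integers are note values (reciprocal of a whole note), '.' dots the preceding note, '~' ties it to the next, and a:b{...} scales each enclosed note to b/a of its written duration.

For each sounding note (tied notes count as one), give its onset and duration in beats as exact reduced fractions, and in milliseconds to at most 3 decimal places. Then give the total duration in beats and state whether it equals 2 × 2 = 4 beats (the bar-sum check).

1) 0.0ms=0b +645.161ms=1b
2) 645.161ms=1b +645.161ms=1b
3) 1290.323ms=2b +258.065ms=2/5b
4) 1548.387ms=12/5b +258.065ms=2/5b
5) 1806.452ms=14/5b +258.065ms=2/5b
6) 2064.516ms=16/5b +258.065ms=2/5b
7) 2322.581ms=18/5b +258.065ms=2/5b
Σ=4b of 4 (93bpm 2/4) — PASS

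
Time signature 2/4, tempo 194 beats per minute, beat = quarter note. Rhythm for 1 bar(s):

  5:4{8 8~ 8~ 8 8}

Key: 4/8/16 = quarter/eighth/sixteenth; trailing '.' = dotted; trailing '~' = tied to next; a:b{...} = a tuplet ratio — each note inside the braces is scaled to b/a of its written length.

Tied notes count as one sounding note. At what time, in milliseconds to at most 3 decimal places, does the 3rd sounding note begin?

1. 0.0ms @ 0 + 123.711ms (2/5)
2. 123.711ms @ 2/5 + 371.134ms (6/5)
3. 494.845ms @ 8/5 + 123.711ms (2/5)

note 3 onset = 8/5b = 494.845ms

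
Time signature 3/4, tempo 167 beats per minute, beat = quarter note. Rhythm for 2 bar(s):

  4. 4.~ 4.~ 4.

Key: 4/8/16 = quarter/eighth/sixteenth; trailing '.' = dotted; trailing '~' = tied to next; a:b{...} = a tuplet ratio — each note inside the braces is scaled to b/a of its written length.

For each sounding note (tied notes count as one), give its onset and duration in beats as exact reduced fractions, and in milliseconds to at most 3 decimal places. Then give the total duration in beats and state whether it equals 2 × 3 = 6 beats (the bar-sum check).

1) 0.0ms=0b +538.922ms=3/2b
2) 538.922ms=3/2b +1616.766ms=9/2b
Σ=6b of 6 (167bpm 3/4) — PASS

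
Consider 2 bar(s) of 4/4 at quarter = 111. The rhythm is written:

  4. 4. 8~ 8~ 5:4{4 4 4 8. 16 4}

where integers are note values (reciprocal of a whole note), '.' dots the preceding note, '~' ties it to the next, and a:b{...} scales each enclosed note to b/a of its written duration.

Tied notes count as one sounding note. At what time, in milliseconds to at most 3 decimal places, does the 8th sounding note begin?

note 8 onset = 36/5b = 3891.892ms

1. 0.0ms @ 0 + 810.811ms (3/2)
2. 810.811ms @ 3/2 + 810.811ms (3/2)
3. 1621.622ms @ 3 + 972.973ms (9/5)
4. 2594.595ms @ 24/5 + 432.432ms (4/5)
5. 3027.027ms @ 28/5 + 432.432ms (4/5)
6. 3459.459ms @ 32/5 + 324.324ms (3/5)
7. 3783.784ms @ 7 + 108.108ms (1/5)
8. 3891.892ms @ 36/5 + 432.432ms (4/5)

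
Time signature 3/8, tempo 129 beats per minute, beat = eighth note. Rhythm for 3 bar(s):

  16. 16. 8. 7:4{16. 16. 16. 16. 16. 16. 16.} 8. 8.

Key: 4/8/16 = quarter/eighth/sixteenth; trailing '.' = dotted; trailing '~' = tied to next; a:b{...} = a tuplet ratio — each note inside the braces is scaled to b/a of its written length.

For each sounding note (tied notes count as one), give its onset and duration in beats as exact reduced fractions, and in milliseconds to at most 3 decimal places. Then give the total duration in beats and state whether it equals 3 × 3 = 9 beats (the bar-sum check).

1) 0.0ms=0b +348.837ms=3/4b
2) 348.837ms=3/4b +348.837ms=3/4b
3) 697.674ms=3/2b +697.674ms=3/2b
4) 1395.349ms=3b +199.336ms=3/7b
5) 1594.684ms=24/7b +199.336ms=3/7b
6) 1794.02ms=27/7b +199.336ms=3/7b
7) 1993.355ms=30/7b +199.336ms=3/7b
8) 2192.691ms=33/7b +199.336ms=3/7b
9) 2392.027ms=36/7b +199.336ms=3/7b
10) 2591.362ms=39/7b +199.336ms=3/7b
11) 2790.698ms=6b +697.674ms=3/2b
12) 3488.372ms=15/2b +697.674ms=3/2b
Σ=9b of 9 (129bpm 3/8) — PASS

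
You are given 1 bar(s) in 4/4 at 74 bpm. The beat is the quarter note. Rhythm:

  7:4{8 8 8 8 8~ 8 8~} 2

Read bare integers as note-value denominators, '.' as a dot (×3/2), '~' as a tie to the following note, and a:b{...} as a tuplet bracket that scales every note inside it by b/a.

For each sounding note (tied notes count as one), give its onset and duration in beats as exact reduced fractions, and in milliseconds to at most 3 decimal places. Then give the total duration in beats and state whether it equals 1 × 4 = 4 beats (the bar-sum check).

1) 0.0ms=0b +231.66ms=2/7b
2) 231.66ms=2/7b +231.66ms=2/7b
3) 463.32ms=4/7b +231.66ms=2/7b
4) 694.981ms=6/7b +231.66ms=2/7b
5) 926.641ms=8/7b +463.32ms=4/7b
6) 1389.961ms=12/7b +1853.282ms=16/7b
Σ=4b of 4 (74bpm 4/4) — PASS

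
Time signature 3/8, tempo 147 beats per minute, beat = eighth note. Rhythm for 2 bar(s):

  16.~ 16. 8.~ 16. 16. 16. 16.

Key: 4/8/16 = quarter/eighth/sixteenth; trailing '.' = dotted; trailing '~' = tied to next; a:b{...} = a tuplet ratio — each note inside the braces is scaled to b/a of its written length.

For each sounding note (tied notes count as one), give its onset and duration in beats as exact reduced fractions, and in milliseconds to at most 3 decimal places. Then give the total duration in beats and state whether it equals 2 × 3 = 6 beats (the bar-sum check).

1) 0.0ms=0b +612.245ms=3/2b
2) 612.245ms=3/2b +918.367ms=9/4b
3) 1530.612ms=15/4b +306.122ms=3/4b
4) 1836.735ms=9/2b +306.122ms=3/4b
5) 2142.857ms=21/4b +306.122ms=3/4b
Σ=6b of 6 (147bpm 3/8) — PASS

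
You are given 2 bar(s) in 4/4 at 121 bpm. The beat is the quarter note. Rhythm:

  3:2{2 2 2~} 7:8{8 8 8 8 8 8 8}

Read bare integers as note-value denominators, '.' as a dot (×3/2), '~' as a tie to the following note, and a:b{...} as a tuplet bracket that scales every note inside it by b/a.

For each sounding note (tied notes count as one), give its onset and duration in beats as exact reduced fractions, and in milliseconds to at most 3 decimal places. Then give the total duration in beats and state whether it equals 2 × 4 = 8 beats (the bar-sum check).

1) 0.0ms=0b +661.157ms=4/3b
2) 661.157ms=4/3b +661.157ms=4/3b
3) 1322.314ms=8/3b +944.51ms=40/21b
4) 2266.824ms=32/7b +283.353ms=4/7b
5) 2550.177ms=36/7b +283.353ms=4/7b
6) 2833.53ms=40/7b +283.353ms=4/7b
7) 3116.883ms=44/7b +283.353ms=4/7b
8) 3400.236ms=48/7b +283.353ms=4/7b
9) 3683.589ms=52/7b +283.353ms=4/7b
Σ=8b of 8 (121bpm 4/4) — PASS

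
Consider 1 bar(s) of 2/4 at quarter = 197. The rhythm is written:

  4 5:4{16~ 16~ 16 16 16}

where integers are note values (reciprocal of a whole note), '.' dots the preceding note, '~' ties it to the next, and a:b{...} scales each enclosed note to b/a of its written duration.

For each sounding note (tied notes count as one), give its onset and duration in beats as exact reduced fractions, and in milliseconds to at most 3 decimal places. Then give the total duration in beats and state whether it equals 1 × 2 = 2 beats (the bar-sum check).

1) 0.0ms=0b +304.569ms=1b
2) 304.569ms=1b +182.741ms=3/5b
3) 487.31ms=8/5b +60.914ms=1/5b
4) 548.223ms=9/5b +60.914ms=1/5b
Σ=2b of 2 (197bpm 2/4) — PASS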